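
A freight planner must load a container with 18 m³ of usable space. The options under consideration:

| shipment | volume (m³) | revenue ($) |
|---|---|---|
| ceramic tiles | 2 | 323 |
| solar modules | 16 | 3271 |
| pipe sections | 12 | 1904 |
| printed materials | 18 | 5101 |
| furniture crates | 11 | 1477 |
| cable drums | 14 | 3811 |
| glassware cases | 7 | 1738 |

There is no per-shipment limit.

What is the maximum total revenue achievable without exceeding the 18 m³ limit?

5101

Ranking by ratio (revenue/m³): printed materials 283.39, cable drums 272.21, glassware cases 248.29.
Printed materials uses 18 of the 18 m³ and totals 5101.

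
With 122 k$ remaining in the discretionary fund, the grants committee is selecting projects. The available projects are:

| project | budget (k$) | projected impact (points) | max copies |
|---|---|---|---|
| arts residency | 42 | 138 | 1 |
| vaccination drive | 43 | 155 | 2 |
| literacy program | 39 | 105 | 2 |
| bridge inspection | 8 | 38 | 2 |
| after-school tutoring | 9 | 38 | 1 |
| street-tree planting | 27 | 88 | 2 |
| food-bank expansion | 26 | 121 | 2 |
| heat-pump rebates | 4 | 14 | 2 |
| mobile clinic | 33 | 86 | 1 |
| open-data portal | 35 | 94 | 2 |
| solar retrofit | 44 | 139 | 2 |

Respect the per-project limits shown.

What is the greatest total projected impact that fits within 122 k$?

511

Ranking by ratio (projected impact/k$): bridge inspection 4.75, food-bank expansion 4.65, after-school tutoring 4.22, vaccination drive 3.60.
The ratio ordering already packs tightly: vaccination drive + 2×bridge inspection + after-school tutoring + 2×food-bank expansion, 120 k$, 511.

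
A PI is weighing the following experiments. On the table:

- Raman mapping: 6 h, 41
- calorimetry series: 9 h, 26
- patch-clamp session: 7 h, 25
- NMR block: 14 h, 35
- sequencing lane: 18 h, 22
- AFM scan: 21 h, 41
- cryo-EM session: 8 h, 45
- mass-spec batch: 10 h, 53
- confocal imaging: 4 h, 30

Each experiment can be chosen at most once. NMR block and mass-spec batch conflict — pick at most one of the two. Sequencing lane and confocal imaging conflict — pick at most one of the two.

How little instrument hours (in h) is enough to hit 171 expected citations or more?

Minimise h subject to total expected citations ≥ 171.
Raman mapping + patch-clamp session + cryo-EM session + mass-spec batch + confocal imaging: 194 expected citations at 35 h.
Below 35 h the best achievable stays under 171.

35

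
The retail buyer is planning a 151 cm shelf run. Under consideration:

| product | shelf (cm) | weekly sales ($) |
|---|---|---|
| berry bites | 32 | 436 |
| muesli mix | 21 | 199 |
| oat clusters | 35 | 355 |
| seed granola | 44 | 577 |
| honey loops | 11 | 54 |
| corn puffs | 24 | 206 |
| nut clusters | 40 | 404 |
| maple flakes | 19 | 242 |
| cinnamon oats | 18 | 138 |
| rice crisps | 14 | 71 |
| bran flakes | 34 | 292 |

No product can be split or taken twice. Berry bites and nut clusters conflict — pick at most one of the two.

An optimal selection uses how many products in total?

Best achievable weekly sales is 1809.
One optimal bundle: berry bites + muesli mix + oat clusters + seed granola + maple flakes (151 cm).
Every optimal selection uses 5 products.

5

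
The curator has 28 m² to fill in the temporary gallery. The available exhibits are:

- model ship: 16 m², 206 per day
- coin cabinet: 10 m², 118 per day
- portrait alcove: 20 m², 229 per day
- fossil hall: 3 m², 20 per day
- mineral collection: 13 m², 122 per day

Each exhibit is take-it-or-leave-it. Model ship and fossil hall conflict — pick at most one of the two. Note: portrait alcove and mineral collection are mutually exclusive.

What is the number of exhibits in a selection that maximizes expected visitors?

The maximum expected visitors within 28 m² is 324.
model ship + coin cabinet hits 324 at 26 m².
All optima have 2 exhibits.

2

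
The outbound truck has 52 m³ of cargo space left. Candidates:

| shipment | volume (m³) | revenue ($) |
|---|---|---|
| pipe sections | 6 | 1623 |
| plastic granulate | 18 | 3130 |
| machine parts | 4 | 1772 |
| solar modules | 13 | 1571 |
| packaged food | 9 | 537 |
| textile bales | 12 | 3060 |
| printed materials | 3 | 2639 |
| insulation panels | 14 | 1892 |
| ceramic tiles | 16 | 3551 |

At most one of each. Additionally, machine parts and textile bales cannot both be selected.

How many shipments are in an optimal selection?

Optimal total is 12765.
For example pipe sections + textile bales + printed materials + insulation panels + ceramic tiles achieves it, using 51 m³.
All optima have 5 shipments.

5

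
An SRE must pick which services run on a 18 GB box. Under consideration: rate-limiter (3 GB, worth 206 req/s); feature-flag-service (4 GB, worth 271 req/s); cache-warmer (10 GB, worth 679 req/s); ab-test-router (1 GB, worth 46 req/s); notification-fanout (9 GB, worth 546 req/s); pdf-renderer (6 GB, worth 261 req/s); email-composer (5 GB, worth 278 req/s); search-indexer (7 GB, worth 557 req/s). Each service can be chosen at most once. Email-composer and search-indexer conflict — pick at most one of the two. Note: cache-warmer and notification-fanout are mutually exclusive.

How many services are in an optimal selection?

3

The maximum throughput within 18 GB is 1282.
For example cache-warmer + ab-test-router + search-indexer achieves it, using 18 GB.
Any selection reaching 1282 contains exactly 3 services.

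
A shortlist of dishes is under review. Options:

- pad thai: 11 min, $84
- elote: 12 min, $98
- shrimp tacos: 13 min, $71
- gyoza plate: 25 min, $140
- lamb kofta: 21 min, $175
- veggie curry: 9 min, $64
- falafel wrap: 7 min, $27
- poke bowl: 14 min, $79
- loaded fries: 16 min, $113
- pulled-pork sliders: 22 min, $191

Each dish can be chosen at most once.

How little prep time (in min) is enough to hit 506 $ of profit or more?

Need the lightest bundle worth ≥ 506.
Taking pad thai + lamb kofta + veggie curry + pulled-pork sliders gives 514 (≥ 506) for 63 min.
No combination under 63 min hits 506.

63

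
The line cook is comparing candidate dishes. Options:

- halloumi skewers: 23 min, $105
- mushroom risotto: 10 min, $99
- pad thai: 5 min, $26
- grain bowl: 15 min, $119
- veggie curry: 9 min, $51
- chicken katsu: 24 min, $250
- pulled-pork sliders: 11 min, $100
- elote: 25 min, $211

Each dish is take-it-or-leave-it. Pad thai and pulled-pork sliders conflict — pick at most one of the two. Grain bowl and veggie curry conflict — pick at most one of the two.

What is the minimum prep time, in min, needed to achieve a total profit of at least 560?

59

Look for the lowest-prep combination reaching 560.
Taking mushroom risotto + chicken katsu + elote gives 560 (≥ 560) for 59 min.
Below 59 min the best achievable stays under 560.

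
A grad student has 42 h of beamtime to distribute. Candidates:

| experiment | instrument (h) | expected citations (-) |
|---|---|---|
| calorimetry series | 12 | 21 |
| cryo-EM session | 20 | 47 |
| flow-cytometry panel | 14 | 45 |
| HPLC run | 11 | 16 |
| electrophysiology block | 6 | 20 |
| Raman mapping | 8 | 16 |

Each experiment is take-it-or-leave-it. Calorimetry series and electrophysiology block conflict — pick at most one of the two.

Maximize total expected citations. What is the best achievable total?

112

Taking cryo-EM session + flow-cytometry panel + electrophysiology block: 40 h used, 112 in expected citations.
Next best is cryo-EM session + flow-cytometry panel + Raman mapping at 108 (42 h) — short by 4.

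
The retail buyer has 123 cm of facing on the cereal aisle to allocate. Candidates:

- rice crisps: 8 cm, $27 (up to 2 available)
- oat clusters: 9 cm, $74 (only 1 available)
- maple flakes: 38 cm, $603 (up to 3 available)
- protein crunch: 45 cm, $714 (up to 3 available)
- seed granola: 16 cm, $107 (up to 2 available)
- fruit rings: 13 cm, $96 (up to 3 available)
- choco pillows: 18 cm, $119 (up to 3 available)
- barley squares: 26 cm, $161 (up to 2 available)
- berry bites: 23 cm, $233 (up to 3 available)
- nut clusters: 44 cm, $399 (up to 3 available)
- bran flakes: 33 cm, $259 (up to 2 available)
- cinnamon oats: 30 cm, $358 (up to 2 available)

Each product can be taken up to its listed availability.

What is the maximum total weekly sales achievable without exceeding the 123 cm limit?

A density-first pass picks oat clusters + 3×maple flakes — 1883 at 123 cm.
Dropping oat clusters and maple flakes frees 47 cm; slotting in protein crunch (45 cm) lifts the total to 1920 at 121 cm.

1920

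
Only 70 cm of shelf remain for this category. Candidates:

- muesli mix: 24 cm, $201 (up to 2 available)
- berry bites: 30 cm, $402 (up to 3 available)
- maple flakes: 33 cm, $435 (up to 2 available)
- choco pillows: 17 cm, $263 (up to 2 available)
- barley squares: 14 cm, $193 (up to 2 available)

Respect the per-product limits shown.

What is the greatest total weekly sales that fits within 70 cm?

Filling by ratio: 2×choco pillows + 2×barley squares for 912, with 8 cm left unused.
Replace 2×barley squares with maple flakes: the trade gains 49 net, giving 961 at 67 cm.
That's the maximum — no swap from here does better than 961.

961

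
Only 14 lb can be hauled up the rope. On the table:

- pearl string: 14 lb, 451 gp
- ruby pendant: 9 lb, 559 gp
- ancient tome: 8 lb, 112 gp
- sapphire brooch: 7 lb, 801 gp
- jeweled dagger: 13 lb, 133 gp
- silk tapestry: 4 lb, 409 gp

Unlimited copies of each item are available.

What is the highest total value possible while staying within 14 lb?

Density check — sapphire brooch 114.43, silk tapestry 102.25, ruby pendant 62.11 are the best per lb.
2×sapphire brooch uses 14 of the 14 lb and totals 1602.
Nothing else within 14 lb beats 1602.

1602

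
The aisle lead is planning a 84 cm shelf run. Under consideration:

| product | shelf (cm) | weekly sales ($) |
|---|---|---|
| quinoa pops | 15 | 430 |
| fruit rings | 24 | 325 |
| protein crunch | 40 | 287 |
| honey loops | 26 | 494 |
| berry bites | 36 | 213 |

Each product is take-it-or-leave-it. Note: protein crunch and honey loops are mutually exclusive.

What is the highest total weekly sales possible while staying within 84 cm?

1249

Ranking by ratio (weekly sales/cm): quinoa pops 28.67, honey loops 19.00, fruit rings 13.54.
Taking quinoa pops + fruit rings + honey loops: 65 cm used, 1249 in weekly sales.
Next best is quinoa pops + honey loops + berry bites at 1137 (77 cm) — short by 112.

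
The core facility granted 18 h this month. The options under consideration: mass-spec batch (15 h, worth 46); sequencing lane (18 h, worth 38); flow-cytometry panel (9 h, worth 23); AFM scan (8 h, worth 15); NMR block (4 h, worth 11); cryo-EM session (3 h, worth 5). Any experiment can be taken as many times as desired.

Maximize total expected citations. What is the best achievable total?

Ranking by ratio (expected citations/h): mass-spec batch 3.07, NMR block 2.75, flow-cytometry panel 2.56.
The ratio ordering already packs tightly: mass-spec batch + cryo-EM session, 18 h, 51.
No other feasible combination exceeds 51.

51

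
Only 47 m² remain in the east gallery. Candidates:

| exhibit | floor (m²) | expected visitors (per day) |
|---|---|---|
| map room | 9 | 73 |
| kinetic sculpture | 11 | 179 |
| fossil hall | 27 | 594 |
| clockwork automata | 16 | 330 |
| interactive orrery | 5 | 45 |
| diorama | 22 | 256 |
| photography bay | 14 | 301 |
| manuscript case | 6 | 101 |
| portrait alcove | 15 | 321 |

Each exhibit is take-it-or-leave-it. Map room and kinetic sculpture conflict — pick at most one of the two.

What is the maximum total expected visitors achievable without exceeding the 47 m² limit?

Fossil hall + photography bay + manuscript case uses 47 of the 47 m² and totals 996.
The closest alternative, fossil hall + interactive orrery + portrait alcove, reaches only 960.

996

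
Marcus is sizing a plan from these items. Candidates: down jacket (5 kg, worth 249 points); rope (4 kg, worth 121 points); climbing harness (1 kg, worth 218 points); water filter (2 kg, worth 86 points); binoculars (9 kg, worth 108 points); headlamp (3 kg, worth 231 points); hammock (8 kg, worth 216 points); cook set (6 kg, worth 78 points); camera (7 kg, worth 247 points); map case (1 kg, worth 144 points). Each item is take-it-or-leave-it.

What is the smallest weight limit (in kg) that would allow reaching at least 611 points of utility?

Minimise kg subject to total utility ≥ 611.
down jacket + climbing harness + map case: 611 utility at 7 kg.
Below 7 kg the best achievable stays under 611.

7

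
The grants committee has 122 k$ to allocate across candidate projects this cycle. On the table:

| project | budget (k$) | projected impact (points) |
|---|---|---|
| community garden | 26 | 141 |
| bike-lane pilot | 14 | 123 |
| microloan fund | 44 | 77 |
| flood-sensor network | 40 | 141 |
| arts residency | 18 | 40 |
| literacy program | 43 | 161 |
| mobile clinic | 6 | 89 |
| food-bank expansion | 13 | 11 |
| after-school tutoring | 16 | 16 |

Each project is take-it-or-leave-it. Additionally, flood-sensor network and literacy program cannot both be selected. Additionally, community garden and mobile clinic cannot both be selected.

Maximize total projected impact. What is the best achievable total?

Taking community garden + bike-lane pilot + arts residency + literacy program + after-school tutoring: 117 k$ used, 481 in projected impact.

481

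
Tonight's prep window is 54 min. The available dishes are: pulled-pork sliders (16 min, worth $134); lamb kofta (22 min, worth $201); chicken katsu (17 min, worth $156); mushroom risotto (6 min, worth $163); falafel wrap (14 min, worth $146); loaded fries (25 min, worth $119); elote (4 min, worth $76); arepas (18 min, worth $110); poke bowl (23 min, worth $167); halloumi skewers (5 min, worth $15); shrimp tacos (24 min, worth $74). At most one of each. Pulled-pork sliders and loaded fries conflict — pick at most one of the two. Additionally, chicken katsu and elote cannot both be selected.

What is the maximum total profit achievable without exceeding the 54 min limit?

601

Best packing: lamb kofta + mushroom risotto + falafel wrap + elote + halloumi skewers — 51 min, 601 total.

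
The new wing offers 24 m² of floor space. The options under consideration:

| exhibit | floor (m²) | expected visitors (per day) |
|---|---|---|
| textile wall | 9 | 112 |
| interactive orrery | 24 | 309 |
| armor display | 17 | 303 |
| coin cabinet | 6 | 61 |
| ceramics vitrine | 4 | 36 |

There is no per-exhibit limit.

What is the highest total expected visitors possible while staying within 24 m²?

By expected visitors per m²: armor display 17.82, interactive orrery 12.88, textile wall 12.44 lead.
Armor display + coin cabinet uses 23 of the 24 m² and totals 364.
Every other selection either busts 24 m² or fails to beat 364.

364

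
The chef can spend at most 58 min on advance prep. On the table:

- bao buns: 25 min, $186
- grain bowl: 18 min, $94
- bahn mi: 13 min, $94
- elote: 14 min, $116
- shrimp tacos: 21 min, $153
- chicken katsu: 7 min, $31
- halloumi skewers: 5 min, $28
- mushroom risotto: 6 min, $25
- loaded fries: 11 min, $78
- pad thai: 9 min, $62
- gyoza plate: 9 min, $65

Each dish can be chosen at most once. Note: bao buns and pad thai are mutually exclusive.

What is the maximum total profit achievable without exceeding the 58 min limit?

428

A density-first pass picks bao buns + bahn mi + elote + halloumi skewers — 424 at 57 min.
The 30 min tied up in bao buns and halloumi skewers is better spent on shrimp tacos + gyoza plate — total rises to 428 (57 min).
The spare 1 min is too small for any remaining dish, and no feasible exchange beats 428.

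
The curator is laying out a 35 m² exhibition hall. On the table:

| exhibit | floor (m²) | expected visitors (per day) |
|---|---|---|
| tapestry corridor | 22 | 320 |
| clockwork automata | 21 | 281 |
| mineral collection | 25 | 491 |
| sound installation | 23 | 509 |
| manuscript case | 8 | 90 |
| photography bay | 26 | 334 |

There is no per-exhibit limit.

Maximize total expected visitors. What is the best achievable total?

599

The ratio ordering already packs tightly: sound installation + manuscript case, 31 m², 599.
The spare 4 m² is too small for any remaining exhibit, and no exchange beats 599.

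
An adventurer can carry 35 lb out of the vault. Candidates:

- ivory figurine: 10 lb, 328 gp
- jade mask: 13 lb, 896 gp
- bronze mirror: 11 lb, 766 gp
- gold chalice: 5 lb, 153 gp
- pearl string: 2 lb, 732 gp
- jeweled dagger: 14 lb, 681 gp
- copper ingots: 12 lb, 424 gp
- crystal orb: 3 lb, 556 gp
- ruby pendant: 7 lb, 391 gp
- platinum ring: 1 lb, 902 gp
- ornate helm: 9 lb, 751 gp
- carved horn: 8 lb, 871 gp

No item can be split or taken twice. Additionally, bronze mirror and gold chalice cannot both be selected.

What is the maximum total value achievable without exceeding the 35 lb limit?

Best packing: bronze mirror + pearl string + crystal orb + platinum ring + ornate helm + carved horn — 34 lb, 4578 total.

4578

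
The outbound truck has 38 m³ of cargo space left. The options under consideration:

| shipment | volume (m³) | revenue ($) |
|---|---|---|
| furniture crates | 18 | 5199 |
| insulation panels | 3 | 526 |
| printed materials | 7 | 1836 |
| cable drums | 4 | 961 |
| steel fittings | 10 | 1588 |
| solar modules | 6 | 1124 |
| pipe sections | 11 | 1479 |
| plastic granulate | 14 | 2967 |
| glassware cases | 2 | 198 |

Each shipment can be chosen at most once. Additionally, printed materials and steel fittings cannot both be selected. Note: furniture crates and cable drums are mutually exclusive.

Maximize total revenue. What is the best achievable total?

Furniture crates + solar modules + plastic granulate uses 38 of the 38 m³ and totals 9290.
Next best is furniture crates + insulation panels + plastic granulate + glassware cases at 8890 (37 m³) — short by 400.

9290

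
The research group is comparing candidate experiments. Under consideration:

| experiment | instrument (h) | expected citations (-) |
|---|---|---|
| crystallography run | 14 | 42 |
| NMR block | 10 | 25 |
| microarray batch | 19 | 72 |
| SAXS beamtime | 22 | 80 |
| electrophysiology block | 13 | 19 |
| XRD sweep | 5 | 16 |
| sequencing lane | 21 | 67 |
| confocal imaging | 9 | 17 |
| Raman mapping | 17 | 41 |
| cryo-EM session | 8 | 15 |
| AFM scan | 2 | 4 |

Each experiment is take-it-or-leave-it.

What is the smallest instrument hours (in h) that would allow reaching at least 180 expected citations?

53

Look for the lowest-instrument combination reaching 180.
NMR block + microarray batch + SAXS beamtime + AFM scan: 181 expected citations at 53 h.
No combination under 53 h hits 180.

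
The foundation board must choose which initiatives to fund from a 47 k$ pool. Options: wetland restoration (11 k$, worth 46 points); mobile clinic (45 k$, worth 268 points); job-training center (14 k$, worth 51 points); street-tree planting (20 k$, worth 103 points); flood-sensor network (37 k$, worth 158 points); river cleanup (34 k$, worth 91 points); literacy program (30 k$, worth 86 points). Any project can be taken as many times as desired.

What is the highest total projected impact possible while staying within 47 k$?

268

Taking mobile clinic: 45 k$ used, 268 in projected impact.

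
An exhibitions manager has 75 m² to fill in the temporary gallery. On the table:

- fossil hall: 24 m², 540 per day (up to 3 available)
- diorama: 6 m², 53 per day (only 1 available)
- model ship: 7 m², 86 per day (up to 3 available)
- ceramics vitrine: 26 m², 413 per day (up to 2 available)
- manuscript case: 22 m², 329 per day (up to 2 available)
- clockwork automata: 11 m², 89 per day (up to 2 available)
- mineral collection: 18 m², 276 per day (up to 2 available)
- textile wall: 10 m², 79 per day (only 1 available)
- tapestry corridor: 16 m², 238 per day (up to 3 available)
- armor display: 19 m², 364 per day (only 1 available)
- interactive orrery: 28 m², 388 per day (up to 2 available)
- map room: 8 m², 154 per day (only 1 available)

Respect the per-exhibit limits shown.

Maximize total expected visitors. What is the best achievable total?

Best packing: 3×fossil hall — 72 m², 1620 total.
No other feasible combination exceeds 1620.

1620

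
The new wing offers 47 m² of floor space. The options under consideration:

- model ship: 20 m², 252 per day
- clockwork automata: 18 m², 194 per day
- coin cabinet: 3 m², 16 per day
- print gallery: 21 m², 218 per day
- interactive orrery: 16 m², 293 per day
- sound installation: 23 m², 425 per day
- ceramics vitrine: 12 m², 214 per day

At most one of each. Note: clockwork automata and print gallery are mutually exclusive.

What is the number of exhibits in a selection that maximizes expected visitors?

3

Best achievable expected visitors is 734.
One optimal bundle: coin cabinet + interactive orrery + sound installation (42 m²).
Every optimal selection uses 3 exhibits.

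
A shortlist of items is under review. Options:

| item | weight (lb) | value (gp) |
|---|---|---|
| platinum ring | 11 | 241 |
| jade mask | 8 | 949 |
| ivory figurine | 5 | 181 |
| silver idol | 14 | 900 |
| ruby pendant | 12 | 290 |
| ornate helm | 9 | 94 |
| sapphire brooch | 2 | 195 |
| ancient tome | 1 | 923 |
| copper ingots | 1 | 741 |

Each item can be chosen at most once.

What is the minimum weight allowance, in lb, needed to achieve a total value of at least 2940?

Need the lightest bundle worth ≥ 2940.
Taking jade mask + ivory figurine + sapphire brooch + ancient tome + copper ingots gives 2989 (≥ 2940) for 17 lb.
Any bundle with less than 17 lb falls short of 2940.

17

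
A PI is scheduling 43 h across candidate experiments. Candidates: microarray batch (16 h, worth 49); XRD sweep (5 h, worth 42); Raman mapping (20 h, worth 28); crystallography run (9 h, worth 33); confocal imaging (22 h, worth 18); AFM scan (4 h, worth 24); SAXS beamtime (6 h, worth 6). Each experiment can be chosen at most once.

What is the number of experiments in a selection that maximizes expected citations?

The maximum expected citations within 43 h is 154.
For example microarray batch + XRD sweep + crystallography run + AFM scan + SAXS beamtime achieves it, using 40 h.
All optima have 5 experiments.

5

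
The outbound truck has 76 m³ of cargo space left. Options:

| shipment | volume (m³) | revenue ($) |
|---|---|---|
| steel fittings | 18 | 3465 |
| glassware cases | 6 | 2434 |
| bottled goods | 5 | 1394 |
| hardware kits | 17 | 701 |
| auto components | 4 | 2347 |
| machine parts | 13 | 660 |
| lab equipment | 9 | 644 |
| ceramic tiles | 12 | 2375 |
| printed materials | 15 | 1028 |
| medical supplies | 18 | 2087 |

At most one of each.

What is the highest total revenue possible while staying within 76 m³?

A density-first pass picks steel fittings + glassware cases + bottled goods + auto components + lab equipment + ceramic tiles + medical supplies — 14746 at 72 m³.
Dropping lab equipment frees 9 m³; slotting in machine parts (13 m³) lifts the total to 14762 at 76 m³.

14762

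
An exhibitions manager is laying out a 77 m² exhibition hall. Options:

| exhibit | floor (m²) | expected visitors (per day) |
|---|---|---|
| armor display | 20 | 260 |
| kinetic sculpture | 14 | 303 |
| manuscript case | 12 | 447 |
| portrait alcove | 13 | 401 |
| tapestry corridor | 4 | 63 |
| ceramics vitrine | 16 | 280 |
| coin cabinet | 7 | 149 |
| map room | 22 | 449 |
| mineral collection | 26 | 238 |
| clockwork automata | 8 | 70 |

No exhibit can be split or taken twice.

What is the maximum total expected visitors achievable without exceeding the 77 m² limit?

1880

Ranking by ratio (expected visitors/m²): manuscript case 37.25, portrait alcove 30.85, kinetic sculpture 21.64.
Greedy by ratio would take kinetic sculpture + manuscript case + portrait alcove + tapestry corridor + coin cabinet + map room: 72 m² used, total 1812.
Dropping tapestry corridor and coin cabinet frees 11 m²; slotting in ceramics vitrine (16 m²) lifts the total to 1880 at 77 m².
Nothing else within 77 m² beats 1880.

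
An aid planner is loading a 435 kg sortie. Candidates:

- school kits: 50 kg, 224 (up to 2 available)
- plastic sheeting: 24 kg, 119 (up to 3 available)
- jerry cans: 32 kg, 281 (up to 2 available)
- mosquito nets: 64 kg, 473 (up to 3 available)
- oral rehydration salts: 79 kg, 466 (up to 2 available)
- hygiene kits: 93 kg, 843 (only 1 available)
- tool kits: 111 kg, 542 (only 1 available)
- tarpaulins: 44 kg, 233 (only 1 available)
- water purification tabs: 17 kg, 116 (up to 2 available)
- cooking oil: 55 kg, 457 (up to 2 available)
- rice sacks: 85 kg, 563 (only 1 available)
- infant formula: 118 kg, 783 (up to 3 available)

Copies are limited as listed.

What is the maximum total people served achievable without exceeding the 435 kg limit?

3497

Ranking by ratio (people served/kg): hygiene kits 9.06, jerry cans 8.78, cooking oil 8.31.
2×jerry cans + 2×mosquito nets + hygiene kits + 2×water purification tabs + 2×cooking oil uses 429 of the 435 kg and totals 3497.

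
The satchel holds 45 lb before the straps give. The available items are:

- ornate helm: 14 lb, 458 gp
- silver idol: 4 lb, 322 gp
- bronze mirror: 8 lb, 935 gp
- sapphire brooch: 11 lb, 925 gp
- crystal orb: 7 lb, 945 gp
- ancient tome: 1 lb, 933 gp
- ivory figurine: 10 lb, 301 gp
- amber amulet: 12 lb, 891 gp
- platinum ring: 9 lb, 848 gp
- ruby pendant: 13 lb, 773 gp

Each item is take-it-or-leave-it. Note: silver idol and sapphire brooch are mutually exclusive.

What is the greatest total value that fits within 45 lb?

4874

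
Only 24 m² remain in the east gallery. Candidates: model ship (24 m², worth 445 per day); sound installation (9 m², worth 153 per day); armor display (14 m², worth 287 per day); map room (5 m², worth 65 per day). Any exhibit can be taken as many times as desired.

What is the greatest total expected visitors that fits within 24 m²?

445

By expected visitors per m²: armor display 20.50, model ship 18.54, sound installation 17.00 lead.
Greedy by ratio would take sound installation + armor display: 23 m² used, total 440.
Replace sound installation and armor display with model ship: the trade gains 5 net, giving 445 at 24 m².
No other feasible combination exceeds 445.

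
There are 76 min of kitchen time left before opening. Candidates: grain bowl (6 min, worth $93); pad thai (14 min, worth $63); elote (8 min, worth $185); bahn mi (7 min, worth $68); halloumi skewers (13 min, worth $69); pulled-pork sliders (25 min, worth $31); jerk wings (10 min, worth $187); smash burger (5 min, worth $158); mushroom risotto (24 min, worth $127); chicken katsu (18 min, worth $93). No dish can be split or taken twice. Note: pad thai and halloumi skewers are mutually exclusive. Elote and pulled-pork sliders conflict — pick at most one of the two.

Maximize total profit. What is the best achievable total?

887

Density check — smash burger 31.60, elote 23.12, jerk wings 18.70, grain bowl 15.50 are the best per min.
Taking grain bowl + elote + bahn mi + halloumi skewers + jerk wings + smash burger + mushroom risotto: 73 min used, 887 in profit.
That's the maximum — no feasible swap from here does better than 887.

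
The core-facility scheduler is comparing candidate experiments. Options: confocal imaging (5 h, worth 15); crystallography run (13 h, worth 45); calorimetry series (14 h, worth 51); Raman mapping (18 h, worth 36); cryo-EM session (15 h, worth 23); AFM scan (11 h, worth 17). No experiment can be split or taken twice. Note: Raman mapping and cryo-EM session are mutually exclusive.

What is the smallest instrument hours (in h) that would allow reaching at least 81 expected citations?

Look for the lowest-instrument combination reaching 81.
Taking crystallography run + calorimetry series gives 96 (≥ 81) for 27 h.
Below 27 h the best achievable stays under 81.

27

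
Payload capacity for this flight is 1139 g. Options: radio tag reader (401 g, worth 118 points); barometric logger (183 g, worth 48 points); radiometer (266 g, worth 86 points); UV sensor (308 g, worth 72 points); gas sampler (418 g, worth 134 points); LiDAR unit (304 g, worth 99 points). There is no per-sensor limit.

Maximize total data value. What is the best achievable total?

357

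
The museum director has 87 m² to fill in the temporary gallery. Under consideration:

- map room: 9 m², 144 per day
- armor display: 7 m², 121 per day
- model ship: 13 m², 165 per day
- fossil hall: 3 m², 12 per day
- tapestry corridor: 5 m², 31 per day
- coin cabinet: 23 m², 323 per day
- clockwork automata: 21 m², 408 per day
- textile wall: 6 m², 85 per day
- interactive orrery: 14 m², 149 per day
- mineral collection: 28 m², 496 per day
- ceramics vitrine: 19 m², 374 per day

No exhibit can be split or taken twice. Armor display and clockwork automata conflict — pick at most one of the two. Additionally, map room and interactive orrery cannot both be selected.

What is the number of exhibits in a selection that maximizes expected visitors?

The maximum expected visitors within 87 m² is 1528.
For example model ship + clockwork automata + textile wall + mineral collection + ceramics vitrine achieves it, using 87 m².
Any selection reaching 1528 contains exactly 5 exhibits.

5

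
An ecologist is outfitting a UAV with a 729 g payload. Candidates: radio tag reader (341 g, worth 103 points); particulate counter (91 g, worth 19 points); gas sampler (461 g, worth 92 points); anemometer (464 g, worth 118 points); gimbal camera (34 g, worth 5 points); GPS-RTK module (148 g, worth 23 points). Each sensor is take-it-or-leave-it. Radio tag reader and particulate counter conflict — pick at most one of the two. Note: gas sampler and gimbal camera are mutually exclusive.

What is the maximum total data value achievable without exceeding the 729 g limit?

160

Density check — radio tag reader 0.30, anemometer 0.25, particulate counter 0.21, gas sampler 0.20 are the best per g.
Particulate counter + anemometer + GPS-RTK module uses 703 of the 729 g and totals 160.
Runner-up anemometer + gimbal camera + GPS-RTK module tops out at 146.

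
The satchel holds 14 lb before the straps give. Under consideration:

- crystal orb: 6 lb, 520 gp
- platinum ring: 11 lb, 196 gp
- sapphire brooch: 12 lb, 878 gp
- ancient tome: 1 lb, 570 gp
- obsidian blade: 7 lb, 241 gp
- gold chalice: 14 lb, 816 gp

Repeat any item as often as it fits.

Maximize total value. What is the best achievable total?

The ratio ordering already packs tightly: 14×ancient tome, 14 lb, 7980.
No other feasible combination exceeds 7980.

7980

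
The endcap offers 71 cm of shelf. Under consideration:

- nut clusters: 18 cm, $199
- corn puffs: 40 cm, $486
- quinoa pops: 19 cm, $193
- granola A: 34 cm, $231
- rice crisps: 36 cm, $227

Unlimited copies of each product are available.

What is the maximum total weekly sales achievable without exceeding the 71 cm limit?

Density check — corn puffs 12.15, nut clusters 11.06, quinoa pops 10.16, granola A 6.79 are the best per cm.
Nut clusters + corn puffs uses 58 of the 71 cm and totals 685.
That's the maximum — no swap from here does better than 685.

685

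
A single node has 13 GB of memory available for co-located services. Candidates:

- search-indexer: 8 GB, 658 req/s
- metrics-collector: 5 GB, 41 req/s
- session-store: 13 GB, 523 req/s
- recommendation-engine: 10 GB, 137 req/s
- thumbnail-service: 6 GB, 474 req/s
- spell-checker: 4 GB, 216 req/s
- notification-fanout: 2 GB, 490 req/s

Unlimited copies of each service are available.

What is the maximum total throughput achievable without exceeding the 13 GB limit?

2940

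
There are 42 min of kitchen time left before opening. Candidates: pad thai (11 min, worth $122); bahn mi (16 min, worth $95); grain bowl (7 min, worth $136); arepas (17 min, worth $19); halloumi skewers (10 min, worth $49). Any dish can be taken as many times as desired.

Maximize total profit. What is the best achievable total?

816

By profit per min: grain bowl 19.43, pad thai 11.09, bahn mi 5.94 lead.
The ratio ordering already packs tightly: 6×grain bowl, 42 min, 816.
Nothing else within 42 min beats 816.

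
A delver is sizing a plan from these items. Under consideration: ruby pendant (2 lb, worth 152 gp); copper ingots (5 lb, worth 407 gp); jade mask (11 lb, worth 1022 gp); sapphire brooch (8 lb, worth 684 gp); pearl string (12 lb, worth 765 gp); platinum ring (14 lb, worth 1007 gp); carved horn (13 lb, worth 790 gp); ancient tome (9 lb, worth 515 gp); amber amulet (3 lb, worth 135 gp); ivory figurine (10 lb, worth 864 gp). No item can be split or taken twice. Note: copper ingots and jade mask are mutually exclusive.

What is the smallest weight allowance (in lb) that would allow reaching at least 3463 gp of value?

Look for the lowest-weight combination reaching 3463.
ruby pendant + jade mask + sapphire brooch + pearl string + ivory figurine: 3487 value at 43 lb.
Any bundle with less than 43 lb falls short of 3463.

43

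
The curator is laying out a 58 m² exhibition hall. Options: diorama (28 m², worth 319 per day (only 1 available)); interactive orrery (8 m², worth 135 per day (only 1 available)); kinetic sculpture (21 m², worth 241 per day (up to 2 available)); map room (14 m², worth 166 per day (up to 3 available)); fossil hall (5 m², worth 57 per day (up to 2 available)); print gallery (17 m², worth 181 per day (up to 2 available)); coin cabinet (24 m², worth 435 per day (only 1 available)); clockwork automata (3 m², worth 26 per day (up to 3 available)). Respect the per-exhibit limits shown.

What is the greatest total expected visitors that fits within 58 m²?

868

Density check — coin cabinet 18.12, interactive orrery 16.88, map room 11.86, kinetic sculpture 11.48 are the best per m².
A density-first pass picks interactive orrery + map room + 2×fossil hall + coin cabinet — 850 at 56 m².
The 19 m² tied up in map room and fossil hall is better spent on kinetic sculpture — total rises to 868 (58 m²).
That's the maximum — no swap from here does better than 868.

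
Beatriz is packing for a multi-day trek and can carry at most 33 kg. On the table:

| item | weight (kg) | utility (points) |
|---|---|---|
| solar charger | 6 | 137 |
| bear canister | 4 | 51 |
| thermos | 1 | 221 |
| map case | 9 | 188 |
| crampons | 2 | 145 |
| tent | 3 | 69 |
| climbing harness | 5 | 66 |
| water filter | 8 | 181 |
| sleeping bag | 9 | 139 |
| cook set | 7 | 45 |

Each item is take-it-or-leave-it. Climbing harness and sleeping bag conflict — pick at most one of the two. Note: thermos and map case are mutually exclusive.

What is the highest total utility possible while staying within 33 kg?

Best packing: solar charger + bear canister + thermos + crampons + tent + water filter + sleeping bag — 33 kg, 943 total.
Every other selection either busts 33 kg or breaks a pairing rule or fails to beat 943.

943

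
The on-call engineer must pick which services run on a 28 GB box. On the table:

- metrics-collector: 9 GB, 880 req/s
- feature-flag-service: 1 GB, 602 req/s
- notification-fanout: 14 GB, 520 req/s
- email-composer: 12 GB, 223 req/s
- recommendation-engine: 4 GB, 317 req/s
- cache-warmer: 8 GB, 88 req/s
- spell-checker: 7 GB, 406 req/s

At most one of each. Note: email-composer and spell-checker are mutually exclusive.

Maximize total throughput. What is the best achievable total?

Greedy by ratio would take metrics-collector + feature-flag-service + recommendation-engine + spell-checker: 21 GB used, total 2205.
The 7 GB tied up in spell-checker is better spent on notification-fanout — total rises to 2319 (28 GB).
Every other selection either busts 28 GB or breaks a pairing rule or fails to beat 2319.

2319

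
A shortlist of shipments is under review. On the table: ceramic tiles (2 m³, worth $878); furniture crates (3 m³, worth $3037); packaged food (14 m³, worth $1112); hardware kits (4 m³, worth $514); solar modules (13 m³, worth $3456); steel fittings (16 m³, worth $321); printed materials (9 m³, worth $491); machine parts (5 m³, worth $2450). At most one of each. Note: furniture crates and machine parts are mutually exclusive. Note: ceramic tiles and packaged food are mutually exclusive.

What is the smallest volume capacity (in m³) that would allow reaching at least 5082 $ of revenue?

16

Minimise m³ subject to total revenue ≥ 5082.
Taking furniture crates + solar modules gives 6493 (≥ 5082) for 16 m³.
Any bundle with less than 16 m³ falls short of 5082.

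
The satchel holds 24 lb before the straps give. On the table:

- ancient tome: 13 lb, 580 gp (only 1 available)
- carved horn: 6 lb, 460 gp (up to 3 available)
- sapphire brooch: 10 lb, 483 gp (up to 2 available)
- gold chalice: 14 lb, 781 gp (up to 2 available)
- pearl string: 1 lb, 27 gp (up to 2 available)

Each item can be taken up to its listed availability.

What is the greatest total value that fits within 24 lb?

1457

Filling by ratio: 3×carved horn + 2×pearl string for 1434, with 4 lb left unused.
The 6 lb tied up in carved horn is better spent on sapphire brooch — total rises to 1457 (24 lb).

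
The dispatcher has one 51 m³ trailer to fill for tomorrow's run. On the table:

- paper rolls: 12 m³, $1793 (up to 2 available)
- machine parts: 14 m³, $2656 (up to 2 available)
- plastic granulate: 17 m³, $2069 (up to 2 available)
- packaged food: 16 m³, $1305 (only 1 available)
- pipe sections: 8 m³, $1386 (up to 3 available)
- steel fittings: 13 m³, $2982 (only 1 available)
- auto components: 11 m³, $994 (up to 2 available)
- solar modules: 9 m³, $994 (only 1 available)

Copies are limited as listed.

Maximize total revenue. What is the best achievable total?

9796

By revenue per m³: steel fittings 229.38, machine parts 189.71, pipe sections 173.25, paper rolls 149.42 lead.
The ratio heuristic lands on 2×machine parts + pipe sections + steel fittings (9680) but leaves 2 m³ idle.
Replace machine parts with 2×pipe sections: the trade gains 116 net, giving 9796 at 51 m³.
Every other selection either busts 51 m³ or exceeds an availability limit or fails to beat 9796.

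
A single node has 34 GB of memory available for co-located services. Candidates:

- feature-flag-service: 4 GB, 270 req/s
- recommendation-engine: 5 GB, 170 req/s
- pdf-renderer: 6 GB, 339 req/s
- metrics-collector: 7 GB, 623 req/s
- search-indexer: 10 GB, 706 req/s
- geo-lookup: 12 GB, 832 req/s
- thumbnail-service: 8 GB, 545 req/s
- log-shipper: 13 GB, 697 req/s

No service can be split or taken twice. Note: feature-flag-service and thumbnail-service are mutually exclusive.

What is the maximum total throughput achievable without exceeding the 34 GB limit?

Density check — metrics-collector 89.00, search-indexer 70.60, geo-lookup 69.33 are the best per GB.
Best packing: feature-flag-service + metrics-collector + search-indexer + geo-lookup — 33 GB, 2431 total.
The spare 1 GB is too small for any remaining service, and no feasible exchange beats 2431.

2431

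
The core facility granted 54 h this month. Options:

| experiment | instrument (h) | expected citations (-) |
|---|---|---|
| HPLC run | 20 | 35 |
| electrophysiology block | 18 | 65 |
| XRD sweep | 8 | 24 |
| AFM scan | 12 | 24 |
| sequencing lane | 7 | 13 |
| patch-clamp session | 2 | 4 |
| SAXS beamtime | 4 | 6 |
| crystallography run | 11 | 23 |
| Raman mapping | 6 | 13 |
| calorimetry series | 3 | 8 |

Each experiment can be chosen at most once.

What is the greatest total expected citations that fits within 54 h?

148

Density check — electrophysiology block 3.61, XRD sweep 3.00, calorimetry series 2.67, Raman mapping 2.17 are the best per h.
Taking the top-ratio experiments first gives electrophysiology block + XRD sweep + patch-clamp session + SAXS beamtime + crystallography run + Raman mapping + calorimetry series for 143 (52 h).
Dropping SAXS beamtime and Raman mapping frees 10 h; slotting in AFM scan (12 h) lifts the total to 148 at 54 h.
Every other selection either busts 54 h or fails to beat 148.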